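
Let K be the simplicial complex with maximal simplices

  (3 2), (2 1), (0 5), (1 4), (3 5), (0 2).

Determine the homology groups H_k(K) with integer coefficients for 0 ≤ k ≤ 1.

H_0 ≅ Z,  H_1 ≅ Z.

Take the total order 0 < 1 < 2 < 3 < 4 < 5 on the vertex set. Then K (dimension 1) consists of the simplices:

  0-simplices (6): [0], [1], [2], [3], [4], [5]
  1-simplices (6): [0,2], [0,5], [1,2], [1,4], [2,3], [3,5]

giving chain groups C_0 ≅ Z^6, C_1 ≅ Z^6.

Boundary ∂_1: C_1 → C_0 is given by ∂[p,q] = [q] − [p]. For instance
  ∂[1,4] = [4] − [1].
This gives a 6×6 integer matrix of rank 5; reducing to Smith normal form yields diagonal entries (1,1,1,1,1).

Computing H_k = (kernel of ∂_k) / (image of ∂_{k+1}):

  H_0: rank C_0 − rank ∂_1 = 6 − 5 = 1, and the invariant factors of ∂_1 are all 1, so H_0 ≅ Z.
  H_1: rank ker ∂_1 − rank ∂_2 = (6 − 5) − 0 = 1, and there is no ∂_2, so H_1 ≅ Z.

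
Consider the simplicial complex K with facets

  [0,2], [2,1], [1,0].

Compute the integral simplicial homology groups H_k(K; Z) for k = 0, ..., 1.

Fix the vertex order 0 < 1 < 2 and write every simplex with vertices in increasing order. Then dim K = 1 and the simplices of K are:

  0-simplices (3): [0], [1], [2]
  1-simplices (3): [0,1], [0,2], [1,2]

so the chain groups are C_0 ≅ Z^3, C_1 ≅ Z^3.

Boundary ∂_1: C_1 → C_0 maps an edge to its endpoints' difference, ∂[p,q] = q − p. For instance
  ∂[0,2] = [2] − [0].
This gives a 3×3 integer matrix of rank 2; reducing to Smith normal form yields diagonal entries (1,1).

Reading off H_k = ker ∂_k / im ∂_{k+1}:

  H_0: rank C_0 − rank ∂_1 = 3 − 2 = 1, and the invariant factors of ∂_1 are all 1, so H_0 = Z.
  H_1: rank ker ∂_1 − rank ∂_2 = (3 − 2) − 0 = 1, and there is no ∂_2, so H_1 = Z.

(K is a triangulation of the circle S^1.)

H_0 ≅ Z,  H_1 ≅ Z.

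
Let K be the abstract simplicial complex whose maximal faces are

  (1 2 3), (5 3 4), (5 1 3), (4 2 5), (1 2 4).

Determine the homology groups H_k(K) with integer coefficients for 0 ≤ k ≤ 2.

We work with the vertex ordering 1 < 2 < 3 < 4 < 5. The simplices of K, each written with vertices in increasing order, are:

  0-simplices (5): [1], [2], [3], [4], [5]
  1-simplices (10): [1,2], [1,3], [1,4], [1,5], [2,3], [2,4], [2,5], [3,4], [3,5], [4,5]
  2-simplices (5): [1,2,3], [1,2,4], [1,3,5], [2,4,5], [3,4,5]

giving chain groups C_0 ≅ Z^5, C_1 ≅ Z^10, C_2 ≅ Z^5.

The boundary map ∂_1: C_1 → C_0 maps an edge to its endpoints' difference, ∂[p,q] = q − p.
The 5×10 boundary matrix has rank 4 and Smith normal form diag(1,1,1,1).

Boundary ∂_2: C_2 → C_1 sends each 2-simplex [p,q,r] to [q,r] − [p,r] + [p,q]. For instance
  ∂[2,4,5] = [4,5] − [2,5] + [2,4],
  ∂[1,2,3] = [2,3] − [1,3] + [1,2].
The 10×5 boundary matrix has rank 5 and Smith normal form diag(1,1,1,1,1).

From H_k ≅ ker(∂_k) / im(∂_{k+1}) we obtain:

  H_0: rank C_0 − rank ∂_1 = 5 − 4 = 1, and the invariant factors of ∂_1 are all 1, so H_0 ≅ Z.
  H_1: rank ker ∂_1 − rank ∂_2 = (10 − 4) − 5 = 1, and the invariant factors of ∂_2 are all 1, so H_1 ≅ Z.
  H_2: rank ker ∂_2 − rank ∂_3 = (5 − 5) − 0 = 0, and there is no ∂_3, so H_2 ≅ 0.

As a check, the Euler characteristic is 5 − 10 + 5 = 0, which agrees with 1 − 1 + 0 = 0.

H_0 = Z,  H_1 = Z,  H_2 = 0.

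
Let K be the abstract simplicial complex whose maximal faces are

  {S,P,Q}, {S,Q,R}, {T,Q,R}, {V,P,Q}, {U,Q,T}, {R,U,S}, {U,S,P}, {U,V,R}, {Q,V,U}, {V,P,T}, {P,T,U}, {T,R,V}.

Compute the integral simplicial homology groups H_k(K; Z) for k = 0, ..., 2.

Fix the vertex order P < Q < R < S < T < U < V and write every simplex with vertices in increasing order. Then dim K = 2 and the simplices of K are:

  0-simplices (7): P, Q, R, S, T, U, V
  1-simplices (18): PQ, PS, PT, PU, PV, QR, QS, QT, QU, QV, RS, RT, RU, RV, SU, TU, TV, UV
  2-simplices (12): PQS, PQV, PSU, PTU, PTV, QRS, QRT, QTU, QUV, RSU, RTV, RUV

Hence C_0 ≅ Z^7, C_1 ≅ Z^18, C_2 ≅ Z^12.

∂_1: C_1 → C_0 maps an edge to its endpoints' difference, ∂[p,q] = q − p. For instance
  ∂PT = T − P.
As a 7×18 matrix over Z this has rank 6, with invariant factors (1,1,1,1,1,1).

The boundary map ∂_2: C_2 → C_1 maps a triangle to the signed sum of its edges. For instance
  ∂QUV = UV − QV + QU,
  ∂RUV = UV − RV + RU.
As a 18×12 matrix over Z this has rank 12, with invariant factors (1,1,1,1,1,1,1,1,1,1,1,2).

Reading off H_k = ker ∂_k / im ∂_{k+1}:

  H_0: rank C_0 − rank ∂_1 = 7 − 6 = 1, and the invariant factors of ∂_1 are all 1, so H_0 ≅ Z.
  H_1: rank ker ∂_1 − rank ∂_2 = (18 − 6) − 12 = 0, and ∂_2 has invariant factor 2 > 1, so H_1 ≅ Z/2Z.
  H_2: rank ker ∂_2 − rank ∂_3 = (12 − 12) − 0 = 0, and there is no ∂_3, so H_2 ≅ 0.

H_0 = Z,  H_1 = Z/2Z,  H_2 = 0.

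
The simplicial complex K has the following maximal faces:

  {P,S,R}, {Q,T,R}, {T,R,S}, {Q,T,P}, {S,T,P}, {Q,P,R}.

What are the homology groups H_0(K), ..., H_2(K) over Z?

H_0 = Z,  H_1 = 0,  H_2 = Z.

Take the total order P < Q < R < S < T on the vertex set. Then K (dimension 2) consists of the simplices:

  0-simplices (5): P, Q, R, S, T
  1-simplices (9): PQ, PR, PS, PT, QR, QT, RS, RT, ST
  2-simplices (6): PQR, PQT, PRS, PST, QRT, RST

giving chain groups C_0 ≅ Z^5, C_1 ≅ Z^9, C_2 ≅ Z^6.

The boundary map ∂_1: C_1 → C_0 maps an edge to its endpoints' difference, ∂[p,q] = q − p. For instance
  ∂QT = T − Q.
The 5×9 boundary matrix has rank 4 and Smith normal form diag(1,1,1,1).

∂_2: C_2 → C_1 acts by ∂[p,q,r] = [q,r] − [p,r] + [p,q]. For instance
  ∂PST = ST − PT + PS,
  ∂QRT = RT − QT + QR.
As a 9×6 matrix over Z this has rank 5, with invariant factors (1,1,1,1,1).

Computing H_k = (kernel of ∂_k) / (image of ∂_{k+1}):

  H_0: rank C_0 − rank ∂_1 = 5 − 4 = 1, and the invariant factors of ∂_1 are all 1, so H_0 ≅ Z.
  H_1: rank ker ∂_1 − rank ∂_2 = (9 − 4) − 5 = 0, and the invariant factors of ∂_2 are all 1, so H_1 ≅ 0.
  H_2: rank ker ∂_2 − rank ∂_3 = (6 − 5) − 0 = 1, and there is no ∂_3, so H_2 ≅ Z.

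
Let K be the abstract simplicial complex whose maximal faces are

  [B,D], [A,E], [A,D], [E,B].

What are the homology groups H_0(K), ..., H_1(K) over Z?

Take the total order A < B < D < E on the vertex set. Then K (dimension 1) consists of the simplices:

  0-simplices (4): A, B, D, E
  1-simplices (4): AD, AE, BD, BE

Hence C_0 ≅ Z^4, C_1 ≅ Z^4.

∂_1: C_1 → C_0 is given by ∂[p,q] = [q] − [p]. For instance
  ∂BD = D − B.
This gives a 4×4 integer matrix of rank 3; reducing to Smith normal form yields diagonal entries (1,1,1).

From H_k ≅ ker(∂_k) / im(∂_{k+1}) we obtain:

  H_0: rank C_0 − rank ∂_1 = 4 − 3 = 1, and the invariant factors of ∂_1 are all 1, so H_0 ≅ Z.
  H_1: rank ker ∂_1 − rank ∂_2 = (4 − 3) − 0 = 1, and there is no ∂_2, so H_1 ≅ Z.

H_0 ≅ Z,  H_1 ≅ Z.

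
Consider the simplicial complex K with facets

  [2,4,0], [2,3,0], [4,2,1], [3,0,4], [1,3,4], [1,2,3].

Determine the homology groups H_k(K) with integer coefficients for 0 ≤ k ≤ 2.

We work with the vertex ordering 0 < 1 < 2 < 3 < 4. The simplices of K, each written with vertices in increasing order, are:

  0-simplices (5): [0], [1], [2], [3], [4]
  1-simplices (9): [0,2], [0,3], [0,4], [1,2], [1,3], [1,4], [2,3], [2,4], [3,4]
  2-simplices (6): [0,2,3], [0,2,4], [0,3,4], [1,2,3], [1,2,4], [1,3,4]

so the chain groups are C_0 ≅ Z^5, C_1 ≅ Z^9, C_2 ≅ Z^6.

Boundary ∂_1: C_1 → C_0 maps an edge to its endpoints' difference, ∂[p,q] = q − p. For instance
  ∂[0,4] = [4] − [0].
The 5×9 boundary matrix has rank 4 and Smith normal form diag(1,1,1,1).

The boundary map ∂_2: C_2 → C_1 acts by ∂[p,q,r] = [q,r] − [p,r] + [p,q]. For instance
  ∂[0,2,4] = [2,4] − [0,4] + [0,2],
  ∂[1,2,3] = [2,3] − [1,3] + [1,2].
The 9×6 boundary matrix has rank 5 and Smith normal form diag(1,1,1,1,1).

Reading off H_k = ker ∂_k / im ∂_{k+1}:

  H_0: rank C_0 − rank ∂_1 = 5 − 4 = 1, and the invariant factors of ∂_1 are all 1, so H_0 ≅ Z.
  H_1: rank ker ∂_1 − rank ∂_2 = (9 − 4) − 5 = 0, and the invariant factors of ∂_2 are all 1, so H_1 ≅ 0.
  H_2: rank ker ∂_2 − rank ∂_3 = (6 − 5) − 0 = 1, and there is no ∂_3, so H_2 ≅ Z.

H_0 ≅ Z,  H_1 = 0,  H_2 ≅ Z.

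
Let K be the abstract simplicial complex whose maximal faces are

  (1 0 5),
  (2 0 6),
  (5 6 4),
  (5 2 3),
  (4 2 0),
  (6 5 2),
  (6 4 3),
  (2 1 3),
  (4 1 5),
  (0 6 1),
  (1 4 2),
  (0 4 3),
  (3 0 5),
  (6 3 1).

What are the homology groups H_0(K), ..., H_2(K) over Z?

H_0 ≅ Z,  H_1 ≅ Z^2,  H_2 ≅ Z.

Order the vertices as 0 < 1 < 2 < 3 < 4 < 5 < 6. Listing each simplex with vertices in this order, K has dimension 2 with simplices:

  0-simplices (7): [0], [1], [2], [3], [4], [5], [6]
  1-simplices (21): [0,1], [0,2], [0,3], [0,4], [0,5], [0,6], [1,2], [1,3], [1,4], [1,5], [1,6], [2,3], [2,4], [2,5], [2,6], [3,4], [3,5], [3,6], [4,5], [4,6], [5,6]
  2-simplices (14): [0,1,5], [0,1,6], [0,2,4], [0,2,6], [0,3,4], [0,3,5], [1,2,3], [1,2,4], [1,3,6], [1,4,5], [2,3,5], [2,5,6], [3,4,6], [4,5,6]

giving chain groups C_0 ≅ Z^7, C_1 ≅ Z^21, C_2 ≅ Z^14.

∂_1: C_1 → C_0 is given by ∂[p,q] = [q] − [p]. For instance
  ∂[1,4] = [4] − [1].
This gives a 7×21 integer matrix of rank 6; reducing to Smith normal form yields diagonal entries (1,1,1,1,1,1).

Boundary ∂_2: C_2 → C_1 acts by ∂[p,q,r] = [q,r] − [p,r] + [p,q]. For instance
  ∂[2,3,5] = [3,5] − [2,5] + [2,3],
  ∂[0,2,4] = [2,4] − [0,4] + [0,2].
The 21×14 boundary matrix has rank 13 and Smith normal form diag(1,1,1,1,1,1,1,1,1,1,1,1,1).

Reading off H_k = ker ∂_k / im ∂_{k+1}:

  H_0: rank C_0 − rank ∂_1 = 7 − 6 = 1, and the invariant factors of ∂_1 are all 1, so H_0 = Z.
  H_1: rank ker ∂_1 − rank ∂_2 = (21 − 6) − 13 = 2, and the invariant factors of ∂_2 are all 1, so H_1 = Z^2.
  H_2: rank ker ∂_2 − rank ∂_3 = (14 − 13) − 0 = 1, and there is no ∂_3, so H_2 = Z.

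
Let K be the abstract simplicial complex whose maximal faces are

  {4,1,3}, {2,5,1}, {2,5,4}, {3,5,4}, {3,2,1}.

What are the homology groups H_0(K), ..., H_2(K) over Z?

K has 5 vertices, 10 edges, 5 triangles.
rank ∂_0 = 0, rank ∂_1 = 4 ⇒ b_0 = 5 − 0 − 4 = 1; all invariant factors of ∂_1 are 1 so no torsion. So H_0 = Z.
rank ∂_1 = 4, rank ∂_2 = 5 ⇒ b_1 = 10 − 4 − 5 = 1; all invariant factors of ∂_2 are 1 so no torsion. So H_1 = Z.
rank ∂_2 = 5, rank ∂_3 = 0 ⇒ b_2 = 5 − 5 − 0 = 0. So H_2 = 0.

H_0 = Z,  H_1 = Z,  H_2 = 0.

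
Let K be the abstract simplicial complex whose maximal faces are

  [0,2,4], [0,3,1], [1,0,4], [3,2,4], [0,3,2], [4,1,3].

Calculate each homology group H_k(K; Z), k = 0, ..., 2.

Take the total order 0 < 1 < 2 < 3 < 4 on the vertex set. Then K (dimension 2) consists of the simplices:

  0-simplices (5): [0], [1], [2], [3], [4]
  1-simplices (9): [0,1], [0,2], [0,3], [0,4], [1,3], [1,4], [2,3], [2,4], [3,4]
  2-simplices (6): [0,1,3], [0,1,4], [0,2,3], [0,2,4], [1,3,4], [2,3,4]

giving chain groups C_0 ≅ Z^5, C_1 ≅ Z^9, C_2 ≅ Z^6.

The boundary map ∂_1: C_1 → C_0 sends each edge [p,q] (with p < q) to q − p. For instance
  ∂[0,2] = [2] − [0].
The 5×9 boundary matrix has rank 4 and Smith normal form diag(1,1,1,1).

∂_2: C_2 → C_1 sends each 2-simplex [p,q,r] to [q,r] − [p,r] + [p,q]. For instance
  ∂[2,3,4] = [3,4] − [2,4] + [2,3],
  ∂[0,2,3] = [2,3] − [0,3] + [0,2].
The resulting 9×6 matrix has rank 5, and its Smith normal form has invariant factors (1,1,1,1,1).

Computing H_k = (kernel of ∂_k) / (image of ∂_{k+1}):

  H_0: rank C_0 − rank ∂_1 = 5 − 4 = 1, and the invariant factors of ∂_1 are all 1, so H_0 = Z.
  H_1: rank ker ∂_1 − rank ∂_2 = (9 − 4) − 5 = 0, and the invariant factors of ∂_2 are all 1, so H_1 = 0.
  H_2: rank ker ∂_2 − rank ∂_3 = (6 − 5) − 0 = 1, and there is no ∂_3, so H_2 = Z.

H_0 ≅ Z,  H_1 = 0,  H_2 ≅ Z.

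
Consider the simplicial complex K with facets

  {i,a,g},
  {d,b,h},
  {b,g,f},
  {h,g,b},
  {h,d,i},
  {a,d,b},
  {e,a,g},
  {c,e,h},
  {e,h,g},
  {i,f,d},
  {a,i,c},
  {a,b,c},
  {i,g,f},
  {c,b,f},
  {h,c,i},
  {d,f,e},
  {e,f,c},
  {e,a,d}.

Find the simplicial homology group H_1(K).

H_1 ≅ Z^2.

We work with the vertex ordering a < b < c < d < e < f < g < h < i. The simplices of K, each written with vertices in increasing order, are:

  0-simplices (9): a, b, c, d, e, f, g, h, i
  1-simplices (27): ab, ac, ad, ae, ag, ai, bc, bd, bf, bg, bh, ce, cf, ch, ci, de, df, dh, di, ef, eg, eh, fg, fi, gh, gi, hi
  2-simplices (18): abc, abd, aci, ade, aeg, agi, bcf, bdh, bfg, bgh, cef, ceh, chi, def, dfi, dhi, egh, fgi

giving chain groups C_0 ≅ Z^9, C_1 ≅ Z^27, C_2 ≅ Z^18.

∂_1: C_1 → C_0 sends each edge [p,q] (with p < q) to q − p. For instance
  ∂ab = b − a.
The resulting 9×27 matrix has rank 8, and its Smith normal form has invariant factors (1,1,1,1,1,1,1,1).

The boundary map ∂_2: C_2 → C_1 sends each 2-simplex [p,q,r] to [q,r] − [p,r] + [p,q]. For instance
  ∂abd = bd − ad + ab,
  ∂chi = hi − ci + ch.
As a 27×18 matrix over Z this has rank 17, with invariant factors (1,1,1,1,1,1,1,1,1,1,1,1,1,1,1,1,1).

Computing H_k = (kernel of ∂_k) / (image of ∂_{k+1}):

  H_1: rank ker ∂_1 − rank ∂_2 = (27 − 8) − 17 = 2, and the invariant factors of ∂_2 are all 1, so H_1 = Z^2.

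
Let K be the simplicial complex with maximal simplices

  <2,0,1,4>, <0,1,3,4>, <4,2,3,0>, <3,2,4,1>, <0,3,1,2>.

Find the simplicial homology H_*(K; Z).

H_0 ≅ Z,  H_1 = 0,  H_2 = 0,  H_3 ≅ Z.

Take the total order 0 < 1 < 2 < 3 < 4 on the vertex set. Then K (dimension 3) consists of the simplices:

  0-simplices (5): [0], [1], [2], [3], [4]
  1-simplices (10): [0,1], [0,2], [0,3], [0,4], [1,2], [1,3], [1,4], [2,3], [2,4], [3,4]
  2-simplices (10): [0,1,2], [0,1,3], [0,1,4], [0,2,3], [0,2,4], [0,3,4], [1,2,3], [1,2,4], [1,3,4], [2,3,4]
  3-simplices (5): [0,1,2,3], [0,1,2,4], [0,1,3,4], [0,2,3,4], [1,2,3,4]

so the chain groups are C_0 ≅ Z^5, C_1 ≅ Z^10, C_2 ≅ Z^10, C_3 ≅ Z^5.

The boundary map ∂_1: C_1 → C_0 maps an edge to its endpoints' difference, ∂[p,q] = q − p. For instance
  ∂[1,2] = [2] − [1].
The 5×10 boundary matrix has rank 4 and Smith normal form diag(1,1,1,1).

∂_2: C_2 → C_1 sends each 2-simplex [p,q,r] to [q,r] − [p,r] + [p,q]. For instance
  ∂[1,2,3] = [2,3] − [1,3] + [1,2],
  ∂[1,2,4] = [2,4] − [1,4] + [1,2].
The 10×10 boundary matrix has rank 6 and Smith normal form diag(1,1,1,1,1,1).

∂_3: C_3 → C_2 sends each 3-simplex σ to the alternating sum Σ_i (−1)^i (σ with its i-th vertex removed). For instance
  ∂[0,1,2,3] = [1,2,3] − [0,2,3] + [0,1,3] − [0,1,2],
  ∂[0,2,3,4] = [2,3,4] − [0,3,4] + [0,2,4] − [0,2,3].
This gives a 10×5 integer matrix of rank 4; reducing to Smith normal form yields diagonal entries (1,1,1,1).

Now H_k = ker ∂_k / im ∂_{k+1}, so:

  H_0: rank C_0 − rank ∂_1 = 5 − 4 = 1, and the invariant factors of ∂_1 are all 1, so H_0 = Z.
  H_1: rank ker ∂_1 − rank ∂_2 = (10 − 4) − 6 = 0, and the invariant factors of ∂_2 are all 1, so H_1 = 0.
  H_2: rank ker ∂_2 − rank ∂_3 = (10 − 6) − 4 = 0, and the invariant factors of ∂_3 are all 1, so H_2 = 0.
  H_3: rank ker ∂_3 − rank ∂_4 = (5 − 4) − 0 = 1, and there is no ∂_4, so H_3 = Z.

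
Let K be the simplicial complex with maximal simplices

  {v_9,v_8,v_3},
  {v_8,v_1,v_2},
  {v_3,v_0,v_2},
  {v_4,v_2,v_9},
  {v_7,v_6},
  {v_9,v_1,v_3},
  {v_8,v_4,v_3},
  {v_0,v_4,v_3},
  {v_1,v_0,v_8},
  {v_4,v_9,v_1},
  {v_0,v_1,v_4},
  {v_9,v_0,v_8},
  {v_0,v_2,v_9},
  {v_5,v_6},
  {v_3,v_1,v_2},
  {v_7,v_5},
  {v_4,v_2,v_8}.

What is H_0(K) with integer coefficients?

H_0 ≅ Z^2.

We work with the vertex ordering v_0 < v_1 < v_2 < v_3 < v_4 < v_5 < v_6 < v_7 < v_8 < v_9. The simplices of K, each written with vertices in increasing order, are:

  0-simplices (10): [v_0], [v_1], [v_2], [v_3], [v_4], [v_5], [v_6], [v_7], [v_8], [v_9]
  1-simplices (24): (24 of them)
  2-simplices (14): (14 of them)

Hence C_0 ≅ Z^10, C_1 ≅ Z^24, C_2 ≅ Z^14.

The boundary map ∂_1: C_1 → C_0 sends each edge [p,q] (with p < q) to q − p.
As a 10×24 matrix over Z this has rank 8, with invariant factors (1,1,1,1,1,1,1,1).

∂_2: C_2 → C_1 acts by ∂[p,q,r] = [q,r] − [p,r] + [p,q]. For instance
  ∂[v_1,v_4,v_9] = [v_4,v_9] − [v_1,v_9] + [v_1,v_4],
  ∂[v_1,v_2,v_3] = [v_2,v_3] − [v_1,v_3] + [v_1,v_2].
This gives a 24×14 integer matrix of rank 13; reducing to Smith normal form yields diagonal entries (1,1,1,1,1,1,1,1,1,1,1,1,1).

Computing H_k = (kernel of ∂_k) / (image of ∂_{k+1}):

  H_0: rank C_0 − rank ∂_1 = 10 − 8 = 2, and the invariant factors of ∂_1 are all 1, so H_0 ≅ Z^2.

(K is a triangulation of the disjoint union of the torus T^2 and the circle S^1.)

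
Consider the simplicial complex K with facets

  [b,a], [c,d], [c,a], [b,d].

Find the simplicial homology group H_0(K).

H_0 ≅ Z.

Order the vertices as a < b < c < d. Listing each simplex with vertices in this order, K has dimension 1 with simplices:

  0-simplices (4): a, b, c, d
  1-simplices (4): ab, ac, bd, cd

Hence C_0 ≅ Z^4, C_1 ≅ Z^4.

∂_1: C_1 → C_0 sends each edge [p,q] (with p < q) to q − p.
As a 4×4 matrix over Z this has rank 3, with invariant factors (1,1,1).

Reading off H_k = ker ∂_k / im ∂_{k+1}:

  H_0: rank C_0 − rank ∂_1 = 4 − 3 = 1, and the invariant factors of ∂_1 are all 1, so H_0 ≅ Z.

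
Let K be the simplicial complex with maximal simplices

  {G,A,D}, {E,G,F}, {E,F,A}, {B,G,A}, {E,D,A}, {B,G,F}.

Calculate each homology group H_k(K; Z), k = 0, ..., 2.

Order the vertices as A < B < D < E < F < G. Listing each simplex with vertices in this order, K has dimension 2 with simplices:

  0-simplices (6): A, B, D, E, F, G
  1-simplices (12): AB, AD, AE, AF, AG, BF, BG, DE, DG, EF, EG, FG
  2-simplices (6): ABG, ADE, ADG, AEF, BFG, EFG

giving chain groups C_0 ≅ Z^6, C_1 ≅ Z^12, C_2 ≅ Z^6.

The boundary map ∂_1: C_1 → C_0 is given by ∂[p,q] = [q] − [p]. For instance
  ∂AD = D − A.
The resulting 6×12 matrix has rank 5, and its Smith normal form has invariant factors (1,1,1,1,1).

Boundary ∂_2: C_2 → C_1 maps a triangle to the signed sum of its edges. For instance
  ∂EFG = FG − EG + EF,
  ∂ADG = DG − AG + AD.
This gives a 12×6 integer matrix of rank 6; reducing to Smith normal form yields diagonal entries (1,1,1,1,1,1).

Reading off H_k = ker ∂_k / im ∂_{k+1}:

  H_0: rank C_0 − rank ∂_1 = 6 − 5 = 1, and the invariant factors of ∂_1 are all 1, so H_0 ≅ Z.
  H_1: rank ker ∂_1 − rank ∂_2 = (12 − 5) − 6 = 1, and the invariant factors of ∂_2 are all 1, so H_1 ≅ Z.
  H_2: rank ker ∂_2 − rank ∂_3 = (6 − 6) − 0 = 0, and there is no ∂_3, so H_2 ≅ 0.

H_0 = Z,  H_1 = Z,  H_2 = 0.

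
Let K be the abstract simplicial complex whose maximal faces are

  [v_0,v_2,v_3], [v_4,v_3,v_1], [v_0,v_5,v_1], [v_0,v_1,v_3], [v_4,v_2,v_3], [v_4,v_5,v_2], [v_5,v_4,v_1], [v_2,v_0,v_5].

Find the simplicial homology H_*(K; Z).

We work with the vertex ordering v_0 < v_1 < v_2 < v_3 < v_4 < v_5. The simplices of K, each written with vertices in increasing order, are:

  0-simplices (6): [v_0], [v_1], [v_2], [v_3], [v_4], [v_5]
  1-simplices (12): [v_0,v_1], [v_0,v_2], [v_0,v_3], [v_0,v_5], [v_1,v_3], [v_1,v_4], [v_1,v_5], [v_2,v_3], [v_2,v_4], [v_2,v_5], [v_3,v_4], [v_4,v_5]
  2-simplices (8): [v_0,v_1,v_3], [v_0,v_1,v_5], [v_0,v_2,v_3], [v_0,v_2,v_5], [v_1,v_3,v_4], [v_1,v_4,v_5], [v_2,v_3,v_4], [v_2,v_4,v_5]

giving chain groups C_0 ≅ Z^6, C_1 ≅ Z^12, C_2 ≅ Z^8.

Boundary ∂_1: C_1 → C_0 is given by ∂[p,q] = [q] − [p]. For instance
  ∂[v_0,v_2] = [v_2] − [v_0].
As a 6×12 matrix over Z this has rank 5, with invariant factors (1,1,1,1,1).

∂_2: C_2 → C_1 sends each 2-simplex [p,q,r] to [q,r] − [p,r] + [p,q]. For instance
  ∂[v_0,v_2,v_5] = [v_2,v_5] − [v_0,v_5] + [v_0,v_2],
  ∂[v_0,v_1,v_3] = [v_1,v_3] − [v_0,v_3] + [v_0,v_1].
This gives a 12×8 integer matrix of rank 7; reducing to Smith normal form yields diagonal entries (1,1,1,1,1,1,1).

Now H_k = ker ∂_k / im ∂_{k+1}, so:

  H_0: rank C_0 − rank ∂_1 = 6 − 5 = 1, and the invariant factors of ∂_1 are all 1, so H_0 = Z.
  H_1: rank ker ∂_1 − rank ∂_2 = (12 − 5) − 7 = 0, and the invariant factors of ∂_2 are all 1, so H_1 = 0.
  H_2: rank ker ∂_2 − rank ∂_3 = (8 − 7) − 0 = 1, and there is no ∂_3, so H_2 = Z.

As a check, the Euler characteristic is 6 − 12 + 8 = 2, which agrees with 1 − 0 + 1 = 2.

H_0 = Z,  H_1 = 0,  H_2 = Z.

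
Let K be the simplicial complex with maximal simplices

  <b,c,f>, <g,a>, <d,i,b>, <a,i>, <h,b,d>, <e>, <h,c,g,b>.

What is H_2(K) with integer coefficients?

K has 9 vertices, 14 edges, 7 triangles, 1 3-simplex.
rank ∂_2 = 6, rank ∂_3 = 1 ⇒ b_2 = 7 − 6 − 1 = 0; all invariant factors of ∂_3 are 1 so no torsion. So H_2 = 0.

H_2 ≅ 0.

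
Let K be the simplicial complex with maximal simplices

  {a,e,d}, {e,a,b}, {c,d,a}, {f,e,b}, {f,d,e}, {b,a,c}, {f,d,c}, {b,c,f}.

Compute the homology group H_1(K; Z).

H_1 = 0.

We work with the vertex ordering a < b < c < d < e < f. The simplices of K, each written with vertices in increasing order, are:

  0-simplices (6): a, b, c, d, e, f
  1-simplices (12): ab, ac, ad, ae, bc, be, bf, cd, cf, de, df, ef
  2-simplices (8): abc, abe, acd, ade, bcf, bef, cdf, def

giving chain groups C_0 ≅ Z^6, C_1 ≅ Z^12, C_2 ≅ Z^8.

The boundary map ∂_1: C_1 → C_0 maps an edge to its endpoints' difference, ∂[p,q] = q − p. For instance
  ∂cf = f − c.
As a 6×12 matrix over Z this has rank 5, with invariant factors (1,1,1,1,1).

The boundary map ∂_2: C_2 → C_1 sends each 2-simplex [p,q,r] to [q,r] − [p,r] + [p,q]. For instance
  ∂abe = be − ae + ab,
  ∂bcf = cf − bf + bc.
As a 12×8 matrix over Z this has rank 7, with invariant factors (1,1,1,1,1,1,1).

Computing H_k = (kernel of ∂_k) / (image of ∂_{k+1}):

  H_1: rank ker ∂_1 − rank ∂_2 = (12 − 5) − 7 = 0, and the invariant factors of ∂_2 are all 1, so H_1 = 0.

(K is a triangulation of the 2-sphere S^2.)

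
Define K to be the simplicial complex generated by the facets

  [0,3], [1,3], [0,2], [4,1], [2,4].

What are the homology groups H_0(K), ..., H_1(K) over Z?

Fix the vertex order 0 < 1 < 2 < 3 < 4 and write every simplex with vertices in increasing order. Then dim K = 1 and the simplices of K are:

  0-simplices (5): [0], [1], [2], [3], [4]
  1-simplices (5): [0,2], [0,3], [1,3], [1,4], [2,4]

so the chain groups are C_0 ≅ Z^5, C_1 ≅ Z^5.

Boundary ∂_1: C_1 → C_0 maps an edge to its endpoints' difference, ∂[p,q] = q − p.
The resulting 5×5 matrix has rank 4, and its Smith normal form has invariant factors (1,1,1,1).

Reading off H_k = ker ∂_k / im ∂_{k+1}:

  H_0: rank C_0 − rank ∂_1 = 5 − 4 = 1, and the invariant factors of ∂_1 are all 1, so H_0 = Z.
  H_1: rank ker ∂_1 − rank ∂_2 = (5 − 4) − 0 = 1, and there is no ∂_2, so H_1 = Z.

H_0 ≅ Z,  H_1 ≅ Z.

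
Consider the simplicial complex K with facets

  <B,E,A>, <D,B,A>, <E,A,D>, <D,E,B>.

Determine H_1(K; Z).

H_1 ≅ 0.

Order the vertices as A < B < D < E. Listing each simplex with vertices in this order, K has dimension 2 with simplices:

  0-simplices (4): A, B, D, E
  1-simplices (6): AB, AD, AE, BD, BE, DE
  2-simplices (4): ABD, ABE, ADE, BDE

so the chain groups are C_0 ≅ Z^4, C_1 ≅ Z^6, C_2 ≅ Z^4.

∂_1: C_1 → C_0 is given by ∂[p,q] = [q] − [p].
The resulting 4×6 matrix has rank 3, and its Smith normal form has invariant factors (1,1,1).

Boundary ∂_2: C_2 → C_1 acts by ∂[p,q,r] = [q,r] − [p,r] + [p,q]. For instance
  ∂ABD = BD − AD + AB,
  ∂ADE = DE − AE + AD.
The resulting 6×4 matrix has rank 3, and its Smith normal form has invariant factors (1,1,1).

Now H_k = ker ∂_k / im ∂_{k+1}, so:

  H_1: rank ker ∂_1 − rank ∂_2 = (6 − 3) − 3 = 0, and the invariant factors of ∂_2 are all 1, so H_1 = 0.

(K is a triangulation of the 2-sphere S^2.)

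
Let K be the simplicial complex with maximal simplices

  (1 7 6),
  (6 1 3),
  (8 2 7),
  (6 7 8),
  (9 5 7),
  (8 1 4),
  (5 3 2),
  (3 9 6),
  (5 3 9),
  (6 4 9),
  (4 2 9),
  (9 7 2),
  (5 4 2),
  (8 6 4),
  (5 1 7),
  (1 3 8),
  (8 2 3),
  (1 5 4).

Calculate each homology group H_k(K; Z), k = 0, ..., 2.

H_0 ≅ Z,  H_1 ≅ Z ⊕ Z_2,  H_2 = 0.

Take the total order 1 < 2 < 3 < 4 < 5 < 6 < 7 < 8 < 9 on the vertex set. Then K (dimension 2) consists of the simplices:

  0-simplices (9): [1], [2], [3], [4], [5], [6], [7], [8], [9]
  1-simplices (27): (27 of them)
  2-simplices (18): [1,3,6], [1,3,8], [1,4,5], [1,4,8], [1,5,7], [1,6,7], [2,3,5], [2,3,8], [2,4,5], [2,4,9], [2,7,8], [2,7,9], [3,5,9], [3,6,9], [4,6,8], [4,6,9], [5,7,9], [6,7,8]

so the chain groups are C_0 ≅ Z^9, C_1 ≅ Z^27, C_2 ≅ Z^18.

∂_1: C_1 → C_0 maps an edge to its endpoints' difference, ∂[p,q] = q − p. For instance
  ∂[7,8] = [8] − [7].
The 9×27 boundary matrix has rank 8 and Smith normal form diag(1,1,1,1,1,1,1,1).

The boundary map ∂_2: C_2 → C_1 acts by ∂[p,q,r] = [q,r] − [p,r] + [p,q]. For instance
  ∂[6,7,8] = [7,8] − [6,8] + [6,7],
  ∂[1,4,8] = [4,8] − [1,8] + [1,4].
The resulting 27×18 matrix has rank 18, and its Smith normal form has invariant factors (1,1,1,1,1,1,1,1,1,1,1,1,1,1,1,1,1,2).

Computing H_k = (kernel of ∂_k) / (image of ∂_{k+1}):

  H_0: rank C_0 − rank ∂_1 = 9 − 8 = 1, and the invariant factors of ∂_1 are all 1, so H_0 ≅ Z.
  H_1: rank ker ∂_1 − rank ∂_2 = (27 − 8) − 18 = 1, and ∂_2 has invariant factor 2 > 1, so H_1 ≅ Z ⊕ Z_2.
  H_2: rank ker ∂_2 − rank ∂_3 = (18 − 18) − 0 = 0, and there is no ∂_3, so H_2 ≅ 0.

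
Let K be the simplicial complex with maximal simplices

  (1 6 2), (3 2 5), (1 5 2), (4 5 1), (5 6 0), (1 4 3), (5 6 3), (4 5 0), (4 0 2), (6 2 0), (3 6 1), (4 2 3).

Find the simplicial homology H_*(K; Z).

Fix the vertex order 0 < 1 < 2 < 3 < 4 < 5 < 6 and write every simplex with vertices in increasing order. Then dim K = 2 and the simplices of K are:

  0-simplices (7): [0], [1], [2], [3], [4], [5], [6]
  1-simplices (18): [0,2], [0,4], [0,5], [0,6], [1,2], [1,3], [1,4], [1,5], [1,6], [2,3], [2,4], [2,5], [2,6], [3,4], [3,5], [3,6], [4,5], [5,6]
  2-simplices (12): [0,2,4], [0,2,6], [0,4,5], [0,5,6], [1,2,5], [1,2,6], [1,3,4], [1,3,6], [1,4,5], [2,3,4], [2,3,5], [3,5,6]

giving chain groups C_0 ≅ Z^7, C_1 ≅ Z^18, C_2 ≅ Z^12.

Boundary ∂_1: C_1 → C_0 maps an edge to its endpoints' difference, ∂[p,q] = q − p.
As a 7×18 matrix over Z this has rank 6, with invariant factors (1,1,1,1,1,1).

∂_2: C_2 → C_1 sends each 2-simplex [p,q,r] to [q,r] − [p,r] + [p,q]. For instance
  ∂[1,4,5] = [4,5] − [1,5] + [1,4],
  ∂[2,3,5] = [3,5] − [2,5] + [2,3].
This gives a 18×12 integer matrix of rank 12; reducing to Smith normal form yields diagonal entries (1,1,1,1,1,1,1,1,1,1,1,2).

Computing H_k = (kernel of ∂_k) / (image of ∂_{k+1}):

  H_0: rank C_0 − rank ∂_1 = 7 − 6 = 1, and the invariant factors of ∂_1 are all 1, so H_0 = Z.
  H_1: rank ker ∂_1 − rank ∂_2 = (18 − 6) − 12 = 0, and ∂_2 has invariant factor 2 > 1, so H_1 = Z/2Z.
  H_2: rank ker ∂_2 − rank ∂_3 = (12 − 12) − 0 = 0, and there is no ∂_3, so H_2 = 0.

H_0 = Z,  H_1 = Z/2Z,  H_2 = 0.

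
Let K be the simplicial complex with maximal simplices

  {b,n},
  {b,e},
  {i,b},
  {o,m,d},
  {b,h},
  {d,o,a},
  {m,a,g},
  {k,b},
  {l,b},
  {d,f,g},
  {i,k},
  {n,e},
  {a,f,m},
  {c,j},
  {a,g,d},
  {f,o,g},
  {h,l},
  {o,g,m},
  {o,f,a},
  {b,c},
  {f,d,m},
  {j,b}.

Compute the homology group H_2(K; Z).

Take the total order a < b < c < d < e < f < g < h < i < j < k < l < m < n < o on the vertex set. Then K (dimension 2) consists of the simplices:

  0-simplices (15): a, b, c, d, e, f, g, h, i, j, k, l, m, n, o
  1-simplices (27): ad, af, ag, am, ao, bc, be, bh, bi, bj, bk, bl, bn, cj, df, dg, dm, do, en, fg, fm, fo, gm, go, hl, ik, mo
  2-simplices (10): adg, ado, afm, afo, agm, dfg, dfm, dmo, fgo, gmo

Hence C_0 ≅ Z^15, C_1 ≅ Z^27, C_2 ≅ Z^10.

Boundary ∂_1: C_1 → C_0 maps an edge to its endpoints' difference, ∂[p,q] = q − p. For instance
  ∂am = m − a.
The resulting 15×27 matrix has rank 13, and its Smith normal form has invariant factors (1,1,1,1,1,1,1,1,1,1,1,1,1).

∂_2: C_2 → C_1 maps a triangle to the signed sum of its edges. For instance
  ∂agm = gm − am + ag,
  ∂fgo = go − fo + fg.
The resulting 27×10 matrix has rank 10, and its Smith normal form has invariant factors (1,1,1,1,1,1,1,1,1,2).

From H_k ≅ ker(∂_k) / im(∂_{k+1}) we obtain:

  H_2: rank ker ∂_2 − rank ∂_3 = (10 − 10) − 0 = 0, and there is no ∂_3, so H_2 = 0.

(K is a triangulation of the disjoint union of a wedge of 4 circles and the real projective plane RP^2.)

H_2 ≅ 0.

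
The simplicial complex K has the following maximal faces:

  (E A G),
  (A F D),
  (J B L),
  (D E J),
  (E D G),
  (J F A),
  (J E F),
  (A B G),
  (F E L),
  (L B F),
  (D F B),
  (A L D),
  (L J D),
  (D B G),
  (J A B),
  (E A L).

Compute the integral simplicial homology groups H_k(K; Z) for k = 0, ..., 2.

We work with the vertex ordering A < B < D < E < F < G < J < L. The simplices of K, each written with vertices in increasing order, are:

  0-simplices (8): A, B, D, E, F, G, J, L
  1-simplices (24): AB, AD, AE, AF, AG, AJ, AL, BD, BF, BG, BJ, BL, DE, DF, DG, DJ, DL, EF, EG, EJ, EL, FJ, FL, JL
  2-simplices (16): ABG, ABJ, ADF, ADL, AEG, AEL, AFJ, BDF, BDG, BFL, BJL, DEG, DEJ, DJL, EFJ, EFL

giving chain groups C_0 ≅ Z^8, C_1 ≅ Z^24, C_2 ≅ Z^16.

∂_1: C_1 → C_0 sends each edge [p,q] (with p < q) to q − p. For instance
  ∂FL = L − F.
As a 8×24 matrix over Z this has rank 7, with invariant factors (1,1,1,1,1,1,1).

Boundary ∂_2: C_2 → C_1 maps a triangle to the signed sum of its edges. For instance
  ∂DJL = JL − DL + DJ,
  ∂ADL = DL − AL + AD.
As a 24×16 matrix over Z this has rank 15, with invariant factors (1,1,1,1,1,1,1,1,1,1,1,1,1,1,1).

From H_k ≅ ker(∂_k) / im(∂_{k+1}) we obtain:

  H_0: rank C_0 − rank ∂_1 = 8 − 7 = 1, and the invariant factors of ∂_1 are all 1, so H_0 ≅ Z.
  H_1: rank ker ∂_1 − rank ∂_2 = (24 − 7) − 15 = 2, and the invariant factors of ∂_2 are all 1, so H_1 ≅ Z^2.
  H_2: rank ker ∂_2 − rank ∂_3 = (16 − 15) − 0 = 1, and there is no ∂_3, so H_2 ≅ Z.

As a check, the Euler characteristic is 8 − 24 + 16 = 0, which agrees with 1 − 2 + 1 = 0.
(K is a triangulation of the torus T^2.)

H_0 = Z,  H_1 = Z^2,  H_2 = Z.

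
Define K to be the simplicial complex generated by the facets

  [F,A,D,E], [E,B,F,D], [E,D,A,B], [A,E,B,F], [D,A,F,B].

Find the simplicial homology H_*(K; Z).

H_0 ≅ Z,  H_1 = 0,  H_2 = 0,  H_3 ≅ Z.

Order the vertices as A < B < D < E < F. Listing each simplex with vertices in this order, K has dimension 3 with simplices:

  0-simplices (5): A, B, D, E, F
  1-simplices (10): AB, AD, AE, AF, BD, BE, BF, DE, DF, EF
  2-simplices (10): ABD, ABE, ABF, ADE, ADF, AEF, BDE, BDF, BEF, DEF
  3-simplices (5): ABDE, ABDF, ABEF, ADEF, BDEF

so the chain groups are C_0 ≅ Z^5, C_1 ≅ Z^10, C_2 ≅ Z^10, C_3 ≅ Z^5.

∂_1: C_1 → C_0 sends each edge [p,q] (with p < q) to q − p.
This gives a 5×10 integer matrix of rank 4; reducing to Smith normal form yields diagonal entries (1,1,1,1).

The boundary map ∂_2: C_2 → C_1 sends each 2-simplex [p,q,r] to [q,r] − [p,r] + [p,q]. For instance
  ∂ABD = BD − AD + AB,
  ∂DEF = EF − DF + DE.
The 10×10 boundary matrix has rank 6 and Smith normal form diag(1,1,1,1,1,1).

The boundary map ∂_3: C_3 → C_2 sends each 3-simplex σ to the alternating sum Σ_i (−1)^i (σ with its i-th vertex removed). For instance
  ∂ABDE = BDE − ADE + ABE − ABD,
  ∂ABEF = BEF − AEF + ABF − ABE.
The 10×5 boundary matrix has rank 4 and Smith normal form diag(1,1,1,1).

Computing H_k = (kernel of ∂_k) / (image of ∂_{k+1}):

  H_0: rank C_0 − rank ∂_1 = 5 − 4 = 1, and the invariant factors of ∂_1 are all 1, so H_0 = Z.
  H_1: rank ker ∂_1 − rank ∂_2 = (10 − 4) − 6 = 0, and the invariant factors of ∂_2 are all 1, so H_1 = 0.
  H_2: rank ker ∂_2 − rank ∂_3 = (10 − 6) − 4 = 0, and the invariant factors of ∂_3 are all 1, so H_2 = 0.
  H_3: rank ker ∂_3 − rank ∂_4 = (5 − 4) − 0 = 1, and there is no ∂_4, so H_3 = Z.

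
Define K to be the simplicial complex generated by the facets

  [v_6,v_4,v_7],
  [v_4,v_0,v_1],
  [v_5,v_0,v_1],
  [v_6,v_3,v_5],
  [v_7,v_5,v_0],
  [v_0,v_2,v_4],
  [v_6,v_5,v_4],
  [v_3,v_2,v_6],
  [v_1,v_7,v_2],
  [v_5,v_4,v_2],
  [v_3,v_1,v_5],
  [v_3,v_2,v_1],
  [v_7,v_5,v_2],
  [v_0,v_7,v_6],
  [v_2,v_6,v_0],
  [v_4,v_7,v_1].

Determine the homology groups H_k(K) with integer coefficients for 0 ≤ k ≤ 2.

H_0 = Z,  H_1 = Z^2,  H_2 = Z.

Take the total order v_0 < v_1 < v_2 < v_3 < v_4 < v_5 < v_6 < v_7 on the vertex set. Then K (dimension 2) consists of the simplices:

  0-simplices (8): [v_0], [v_1], [v_2], [v_3], [v_4], [v_5], [v_6], [v_7]
  1-simplices (24): (24 of them)
  2-simplices (16): (16 of them)

giving chain groups C_0 ≅ Z^8, C_1 ≅ Z^24, C_2 ≅ Z^16.

The boundary map ∂_1: C_1 → C_0 is given by ∂[p,q] = [q] − [p].
This gives a 8×24 integer matrix of rank 7; reducing to Smith normal form yields diagonal entries (1,1,1,1,1,1,1).

The boundary map ∂_2: C_2 → C_1 maps a triangle to the signed sum of its edges. For instance
  ∂[v_1,v_2,v_7] = [v_2,v_7] − [v_1,v_7] + [v_1,v_2],
  ∂[v_0,v_2,v_4] = [v_2,v_4] − [v_0,v_4] + [v_0,v_2].
The resulting 24×16 matrix has rank 15, and its Smith normal form has invariant factors (1,1,1,1,1,1,1,1,1,1,1,1,1,1,1).

Now H_k = ker ∂_k / im ∂_{k+1}, so:

  H_0: rank C_0 − rank ∂_1 = 8 − 7 = 1, and the invariant factors of ∂_1 are all 1, so H_0 ≅ Z.
  H_1: rank ker ∂_1 − rank ∂_2 = (24 − 7) − 15 = 2, and the invariant factors of ∂_2 are all 1, so H_1 ≅ Z^2.
  H_2: rank ker ∂_2 − rank ∂_3 = (16 − 15) − 0 = 1, and there is no ∂_3, so H_2 ≅ Z.

As a check, the Euler characteristic is 8 − 24 + 16 = 0, which agrees with 1 − 2 + 1 = 0.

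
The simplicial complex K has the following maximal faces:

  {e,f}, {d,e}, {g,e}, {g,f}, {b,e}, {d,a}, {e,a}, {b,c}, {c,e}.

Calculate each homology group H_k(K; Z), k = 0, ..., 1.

Fix the vertex order a < b < c < d < e < f < g and write every simplex with vertices in increasing order. Then dim K = 1 and the simplices of K are:

  0-simplices (7): a, b, c, d, e, f, g
  1-simplices (9): ad, ae, bc, be, ce, de, ef, eg, fg

giving chain groups C_0 ≅ Z^7, C_1 ≅ Z^9.

∂_1: C_1 → C_0 maps an edge to its endpoints' difference, ∂[p,q] = q − p.
The 7×9 boundary matrix has rank 6 and Smith normal form diag(1,1,1,1,1,1).

Reading off H_k = ker ∂_k / im ∂_{k+1}:

  H_0: rank C_0 − rank ∂_1 = 7 − 6 = 1, and the invariant factors of ∂_1 are all 1, so H_0 ≅ Z.
  H_1: rank ker ∂_1 − rank ∂_2 = (9 − 6) − 0 = 3, and there is no ∂_2, so H_1 ≅ Z^3.

As a check, the Euler characteristic is 7 − 9 = -2, which agrees with 1 − 3 = -2.

H_0 = Z,  H_1 = Z^3.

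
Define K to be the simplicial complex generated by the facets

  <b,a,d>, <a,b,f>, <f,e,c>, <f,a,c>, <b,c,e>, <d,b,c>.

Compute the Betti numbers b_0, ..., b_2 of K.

b_0 = 1, b_1 = 1, b_2 = 0.

Fix the vertex order a < b < c < d < e < f and write every simplex with vertices in increasing order. Then dim K = 2 and the simplices of K are:

  0-simplices (6): a, b, c, d, e, f
  1-simplices (12): ab, ac, ad, af, bc, bd, be, bf, cd, ce, cf, ef
  2-simplices (6): abd, abf, acf, bcd, bce, cef

Hence C_0 ≅ Z^6, C_1 ≅ Z^12, C_2 ≅ Z^6.

Boundary ∂_1: C_1 → C_0 is given by ∂[p,q] = [q] − [p]. For instance
  ∂ad = d − a.
As a 6×12 matrix over Z this has rank 5, with invariant factors (1,1,1,1,1).

The boundary map ∂_2: C_2 → C_1 maps a triangle to the signed sum of its edges. For instance
  ∂abf = bf − af + ab,
  ∂bcd = cd − bd + bc.
The 12×6 boundary matrix has rank 6 and Smith normal form diag(1,1,1,1,1,1).

Now H_k = ker ∂_k / im ∂_{k+1}, so:

  H_0: rank C_0 − rank ∂_1 = 6 − 5 = 1, and the invariant factors of ∂_1 are all 1, so H_0 = Z.
  H_1: rank ker ∂_1 − rank ∂_2 = (12 − 5) − 6 = 1, and the invariant factors of ∂_2 are all 1, so H_1 = Z.
  H_2: rank ker ∂_2 − rank ∂_3 = (6 − 6) − 0 = 0, and there is no ∂_3, so H_2 = 0.

Hence the Betti numbers are b_0 = 1, b_1 = 1, b_2 = 0.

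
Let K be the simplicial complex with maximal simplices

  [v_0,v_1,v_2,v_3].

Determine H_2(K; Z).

H_2 = 0.

Take the total order v_0 < v_1 < v_2 < v_3 on the vertex set. Then K (dimension 3) consists of the simplices:

  0-simplices (4): [v_0], [v_1], [v_2], [v_3]
  1-simplices (6): [v_0,v_1], [v_0,v_2], [v_0,v_3], [v_1,v_2], [v_1,v_3], [v_2,v_3]
  2-simplices (4): [v_0,v_1,v_2], [v_0,v_1,v_3], [v_0,v_2,v_3], [v_1,v_2,v_3]
  3-simplices (1): [v_0,v_1,v_2,v_3]

so the chain groups are C_0 ≅ Z^4, C_1 ≅ Z^6, C_2 ≅ Z^4, C_3 ≅ Z^1.

The boundary map ∂_1: C_1 → C_0 maps an edge to its endpoints' difference, ∂[p,q] = q − p.
As a 4×6 matrix over Z this has rank 3, with invariant factors (1,1,1).

Boundary ∂_2: C_2 → C_1 acts by ∂[p,q,r] = [q,r] − [p,r] + [p,q]. For instance
  ∂[v_1,v_2,v_3] = [v_2,v_3] − [v_1,v_3] + [v_1,v_2],
  ∂[v_0,v_1,v_2] = [v_1,v_2] − [v_0,v_2] + [v_0,v_1].
As a 6×4 matrix over Z this has rank 3, with invariant factors (1,1,1).

The boundary map ∂_3: C_3 → C_2 sends each 3-simplex σ to the alternating sum Σ_i (−1)^i (σ with its i-th vertex removed). For instance
  ∂[v_0,v_1,v_2,v_3] = [v_1,v_2,v_3] − [v_0,v_2,v_3] + [v_0,v_1,v_3] − [v_0,v_1,v_2].
This gives a 4×1 integer matrix of rank 1; reducing to Smith normal form yields diagonal entries (1).

Now H_k = ker ∂_k / im ∂_{k+1}, so:

  H_2: rank ker ∂_2 − rank ∂_3 = (4 − 3) − 1 = 0, and the invariant factors of ∂_3 are all 1, so H_2 ≅ 0.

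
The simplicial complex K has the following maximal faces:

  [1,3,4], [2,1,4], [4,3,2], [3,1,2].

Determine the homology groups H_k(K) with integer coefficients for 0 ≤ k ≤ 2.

K has 4 vertices, 6 edges, 4 triangles.
rank ∂_0 = 0, rank ∂_1 = 3 ⇒ b_0 = 4 − 0 − 3 = 1; all invariant factors of ∂_1 are 1 so no torsion. So H_0 = Z.
rank ∂_1 = 3, rank ∂_2 = 3 ⇒ b_1 = 6 − 3 − 3 = 0; all invariant factors of ∂_2 are 1 so no torsion. So H_1 = 0.
rank ∂_2 = 3, rank ∂_3 = 0 ⇒ b_2 = 4 − 3 − 0 = 1. So H_2 = Z.

H_0 ≅ Z,  H_1 = 0,  H_2 ≅ Z.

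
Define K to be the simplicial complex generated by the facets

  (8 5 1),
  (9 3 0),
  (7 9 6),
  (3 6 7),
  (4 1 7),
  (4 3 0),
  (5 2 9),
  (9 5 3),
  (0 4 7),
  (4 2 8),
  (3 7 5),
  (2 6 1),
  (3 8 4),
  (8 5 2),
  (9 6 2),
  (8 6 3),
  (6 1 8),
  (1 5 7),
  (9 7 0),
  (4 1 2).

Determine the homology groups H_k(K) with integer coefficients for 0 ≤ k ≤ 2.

Take the total order 0 < 1 < 2 < 3 < 4 < 5 < 6 < 7 < 8 < 9 on the vertex set. Then K (dimension 2) consists of the simplices:

  0-simplices (10): [0], [1], [2], [3], [4], [5], [6], [7], [8], [9]
  1-simplices (30): (30 of them)
  2-simplices (20): (20 of them)

Hence C_0 ≅ Z^10, C_1 ≅ Z^30, C_2 ≅ Z^20.

Boundary ∂_1: C_1 → C_0 is given by ∂[p,q] = [q] − [p]. For instance
  ∂[5,7] = [7] − [5].
The resulting 10×30 matrix has rank 9, and its Smith normal form has invariant factors (1,1,1,1,1,1,1,1,1).

The boundary map ∂_2: C_2 → C_1 maps a triangle to the signed sum of its edges. For instance
  ∂[2,5,9] = [5,9] − [2,9] + [2,5],
  ∂[1,2,6] = [2,6] − [1,6] + [1,2].
The 30×20 boundary matrix has rank 20 and Smith normal form diag(1,1,1,1,1,1,1,1,1,1,1,1,1,1,1,1,1,1,1,2).

From H_k ≅ ker(∂_k) / im(∂_{k+1}) we obtain:

  H_0: rank C_0 − rank ∂_1 = 10 − 9 = 1, and the invariant factors of ∂_1 are all 1, so H_0 ≅ Z.
  H_1: rank ker ∂_1 − rank ∂_2 = (30 − 9) − 20 = 1, and ∂_2 has invariant factor 2 > 1, so H_1 ≅ Z ⊕ Z/2.
  H_2: rank ker ∂_2 − rank ∂_3 = (20 − 20) − 0 = 0, and there is no ∂_3, so H_2 ≅ 0.

(K is a triangulation of the Klein bottle.)

H_0 ≅ Z,  H_1 ≅ Z ⊕ Z/2,  H_2 = 0.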